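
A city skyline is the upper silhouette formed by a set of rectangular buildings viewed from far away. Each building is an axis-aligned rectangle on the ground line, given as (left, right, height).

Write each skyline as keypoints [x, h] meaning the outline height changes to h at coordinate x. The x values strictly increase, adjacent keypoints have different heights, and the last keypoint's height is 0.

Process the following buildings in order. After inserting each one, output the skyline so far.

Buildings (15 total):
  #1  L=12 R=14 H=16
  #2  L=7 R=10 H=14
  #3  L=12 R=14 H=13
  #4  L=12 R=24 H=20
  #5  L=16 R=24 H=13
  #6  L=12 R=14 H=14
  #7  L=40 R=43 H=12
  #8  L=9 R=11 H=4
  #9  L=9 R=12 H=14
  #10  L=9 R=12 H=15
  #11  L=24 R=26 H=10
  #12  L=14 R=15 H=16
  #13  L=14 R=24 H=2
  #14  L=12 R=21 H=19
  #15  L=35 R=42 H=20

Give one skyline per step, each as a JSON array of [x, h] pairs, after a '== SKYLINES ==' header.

== SKYLINES ==
[[12,16],[14,0]]
[[7,14],[10,0],[12,16],[14,0]]
[[7,14],[10,0],[12,16],[14,0]]
[[7,14],[10,0],[12,20],[24,0]]
[[7,14],[10,0],[12,20],[24,0]]
[[7,14],[10,0],[12,20],[24,0]]
[[7,14],[10,0],[12,20],[24,0],[40,12],[43,0]]
[[7,14],[10,4],[11,0],[12,20],[24,0],[40,12],[43,0]]
[[7,14],[12,20],[24,0],[40,12],[43,0]]
[[7,14],[9,15],[12,20],[24,0],[40,12],[43,0]]
[[7,14],[9,15],[12,20],[24,10],[26,0],[40,12],[43,0]]
[[7,14],[9,15],[12,20],[24,10],[26,0],[40,12],[43,0]]
[[7,14],[9,15],[12,20],[24,10],[26,0],[40,12],[43,0]]
[[7,14],[9,15],[12,20],[24,10],[26,0],[40,12],[43,0]]
[[7,14],[9,15],[12,20],[24,10],[26,0],[35,20],[42,12],[43,0]]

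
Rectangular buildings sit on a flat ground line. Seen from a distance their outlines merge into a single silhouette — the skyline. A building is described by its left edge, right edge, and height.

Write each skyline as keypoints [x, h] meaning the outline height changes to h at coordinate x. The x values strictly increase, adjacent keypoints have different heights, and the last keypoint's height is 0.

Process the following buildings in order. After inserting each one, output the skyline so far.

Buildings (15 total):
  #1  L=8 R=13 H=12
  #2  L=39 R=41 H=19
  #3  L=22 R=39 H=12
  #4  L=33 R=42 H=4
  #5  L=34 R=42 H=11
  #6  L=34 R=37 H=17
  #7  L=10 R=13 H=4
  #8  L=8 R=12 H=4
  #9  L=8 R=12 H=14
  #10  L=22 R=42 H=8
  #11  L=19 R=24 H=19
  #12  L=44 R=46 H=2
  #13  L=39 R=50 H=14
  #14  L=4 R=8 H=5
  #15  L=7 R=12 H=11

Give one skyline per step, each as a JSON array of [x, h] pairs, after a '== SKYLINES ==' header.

== SKYLINES ==
[[8,12],[13,0]]
[[8,12],[13,0],[39,19],[41,0]]
[[8,12],[13,0],[22,12],[39,19],[41,0]]
[[8,12],[13,0],[22,12],[39,19],[41,4],[42,0]]
[[8,12],[13,0],[22,12],[39,19],[41,11],[42,0]]
[[8,12],[13,0],[22,12],[34,17],[37,12],[39,19],[41,11],[42,0]]
[[8,12],[13,0],[22,12],[34,17],[37,12],[39,19],[41,11],[42,0]]
[[8,12],[13,0],[22,12],[34,17],[37,12],[39,19],[41,11],[42,0]]
[[8,14],[12,12],[13,0],[22,12],[34,17],[37,12],[39,19],[41,11],[42,0]]
[[8,14],[12,12],[13,0],[22,12],[34,17],[37,12],[39,19],[41,11],[42,0]]
[[8,14],[12,12],[13,0],[19,19],[24,12],[34,17],[37,12],[39,19],[41,11],[42,0]]
[[8,14],[12,12],[13,0],[19,19],[24,12],[34,17],[37,12],[39,19],[41,11],[42,0],[44,2],[46,0]]
[[8,14],[12,12],[13,0],[19,19],[24,12],[34,17],[37,12],[39,19],[41,14],[50,0]]
[[4,5],[8,14],[12,12],[13,0],[19,19],[24,12],[34,17],[37,12],[39,19],[41,14],[50,0]]
[[4,5],[7,11],[8,14],[12,12],[13,0],[19,19],[24,12],[34,17],[37,12],[39,19],[41,14],[50,0]]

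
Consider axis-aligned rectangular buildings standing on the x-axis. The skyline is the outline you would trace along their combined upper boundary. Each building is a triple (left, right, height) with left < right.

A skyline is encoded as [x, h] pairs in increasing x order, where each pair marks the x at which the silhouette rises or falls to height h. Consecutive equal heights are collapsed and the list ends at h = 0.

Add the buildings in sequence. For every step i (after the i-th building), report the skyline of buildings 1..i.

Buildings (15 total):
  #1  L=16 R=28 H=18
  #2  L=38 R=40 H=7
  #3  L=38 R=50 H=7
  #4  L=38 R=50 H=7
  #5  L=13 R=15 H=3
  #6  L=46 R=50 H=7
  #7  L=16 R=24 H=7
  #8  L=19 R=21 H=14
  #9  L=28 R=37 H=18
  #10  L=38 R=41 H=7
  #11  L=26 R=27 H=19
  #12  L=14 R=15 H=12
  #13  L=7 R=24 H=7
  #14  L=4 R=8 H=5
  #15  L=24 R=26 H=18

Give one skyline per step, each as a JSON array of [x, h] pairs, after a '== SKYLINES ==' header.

== SKYLINES ==
[[16,18],[28,0]]
[[16,18],[28,0],[38,7],[40,0]]
[[16,18],[28,0],[38,7],[50,0]]
[[16,18],[28,0],[38,7],[50,0]]
[[13,3],[15,0],[16,18],[28,0],[38,7],[50,0]]
[[13,3],[15,0],[16,18],[28,0],[38,7],[50,0]]
[[13,3],[15,0],[16,18],[28,0],[38,7],[50,0]]
[[13,3],[15,0],[16,18],[28,0],[38,7],[50,0]]
[[13,3],[15,0],[16,18],[37,0],[38,7],[50,0]]
[[13,3],[15,0],[16,18],[37,0],[38,7],[50,0]]
[[13,3],[15,0],[16,18],[26,19],[27,18],[37,0],[38,7],[50,0]]
[[13,3],[14,12],[15,0],[16,18],[26,19],[27,18],[37,0],[38,7],[50,0]]
[[7,7],[14,12],[15,7],[16,18],[26,19],[27,18],[37,0],[38,7],[50,0]]
[[4,5],[7,7],[14,12],[15,7],[16,18],[26,19],[27,18],[37,0],[38,7],[50,0]]
[[4,5],[7,7],[14,12],[15,7],[16,18],[26,19],[27,18],[37,0],[38,7],[50,0]]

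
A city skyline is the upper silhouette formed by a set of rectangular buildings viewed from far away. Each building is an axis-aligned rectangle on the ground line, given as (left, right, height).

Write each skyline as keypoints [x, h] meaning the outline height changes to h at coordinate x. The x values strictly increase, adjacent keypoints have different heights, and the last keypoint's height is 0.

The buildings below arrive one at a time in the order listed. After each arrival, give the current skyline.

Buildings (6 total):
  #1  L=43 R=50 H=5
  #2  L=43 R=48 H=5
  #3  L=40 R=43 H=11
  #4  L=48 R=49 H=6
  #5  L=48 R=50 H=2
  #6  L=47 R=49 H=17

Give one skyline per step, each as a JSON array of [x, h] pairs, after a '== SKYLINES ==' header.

== SKYLINES ==
[[43,5],[50,0]]
[[43,5],[50,0]]
[[40,11],[43,5],[50,0]]
[[40,11],[43,5],[48,6],[49,5],[50,0]]
[[40,11],[43,5],[48,6],[49,5],[50,0]]
[[40,11],[43,5],[47,17],[49,5],[50,0]]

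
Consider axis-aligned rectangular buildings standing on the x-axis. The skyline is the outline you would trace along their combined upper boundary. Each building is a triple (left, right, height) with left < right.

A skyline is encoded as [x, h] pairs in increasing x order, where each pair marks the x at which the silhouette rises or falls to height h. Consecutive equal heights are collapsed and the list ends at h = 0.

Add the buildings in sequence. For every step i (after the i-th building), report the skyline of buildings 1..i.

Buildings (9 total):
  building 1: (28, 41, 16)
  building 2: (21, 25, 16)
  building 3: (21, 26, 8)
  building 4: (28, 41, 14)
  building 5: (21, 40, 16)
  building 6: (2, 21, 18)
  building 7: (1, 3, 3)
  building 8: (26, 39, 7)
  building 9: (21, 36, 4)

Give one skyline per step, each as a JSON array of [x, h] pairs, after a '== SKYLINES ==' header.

== SKYLINES ==
[[28,16],[41,0]]
[[21,16],[25,0],[28,16],[41,0]]
[[21,16],[25,8],[26,0],[28,16],[41,0]]
[[21,16],[25,8],[26,0],[28,16],[41,0]]
[[21,16],[41,0]]
[[2,18],[21,16],[41,0]]
[[1,3],[2,18],[21,16],[41,0]]
[[1,3],[2,18],[21,16],[41,0]]
[[1,3],[2,18],[21,16],[41,0]]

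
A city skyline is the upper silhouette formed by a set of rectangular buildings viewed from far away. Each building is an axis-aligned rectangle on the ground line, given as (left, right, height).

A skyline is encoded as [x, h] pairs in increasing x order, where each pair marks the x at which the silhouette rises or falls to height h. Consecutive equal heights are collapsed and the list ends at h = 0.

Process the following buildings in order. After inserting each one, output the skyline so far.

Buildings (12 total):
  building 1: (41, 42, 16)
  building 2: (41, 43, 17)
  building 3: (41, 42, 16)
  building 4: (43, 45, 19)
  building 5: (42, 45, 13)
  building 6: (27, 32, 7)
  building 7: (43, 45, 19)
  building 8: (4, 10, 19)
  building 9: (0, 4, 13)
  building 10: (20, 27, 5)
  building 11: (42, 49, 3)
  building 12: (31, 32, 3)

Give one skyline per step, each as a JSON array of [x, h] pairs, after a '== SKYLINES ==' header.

== SKYLINES ==
[[41,16],[42,0]]
[[41,17],[43,0]]
[[41,17],[43,0]]
[[41,17],[43,19],[45,0]]
[[41,17],[43,19],[45,0]]
[[27,7],[32,0],[41,17],[43,19],[45,0]]
[[27,7],[32,0],[41,17],[43,19],[45,0]]
[[4,19],[10,0],[27,7],[32,0],[41,17],[43,19],[45,0]]
[[0,13],[4,19],[10,0],[27,7],[32,0],[41,17],[43,19],[45,0]]
[[0,13],[4,19],[10,0],[20,5],[27,7],[32,0],[41,17],[43,19],[45,0]]
[[0,13],[4,19],[10,0],[20,5],[27,7],[32,0],[41,17],[43,19],[45,3],[49,0]]
[[0,13],[4,19],[10,0],[20,5],[27,7],[32,0],[41,17],[43,19],[45,3],[49,0]]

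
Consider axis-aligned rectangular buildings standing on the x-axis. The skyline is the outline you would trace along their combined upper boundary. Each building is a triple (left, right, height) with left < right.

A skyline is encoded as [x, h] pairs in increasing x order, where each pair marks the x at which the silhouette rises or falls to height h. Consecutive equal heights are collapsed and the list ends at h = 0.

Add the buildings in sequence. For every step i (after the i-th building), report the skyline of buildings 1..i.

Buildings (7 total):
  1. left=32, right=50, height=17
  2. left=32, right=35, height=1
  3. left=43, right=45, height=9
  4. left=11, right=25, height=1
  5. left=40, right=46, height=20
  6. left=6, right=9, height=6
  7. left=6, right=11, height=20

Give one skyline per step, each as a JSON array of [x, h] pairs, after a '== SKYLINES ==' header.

== SKYLINES ==
[[32,17],[50,0]]
[[32,17],[50,0]]
[[32,17],[50,0]]
[[11,1],[25,0],[32,17],[50,0]]
[[11,1],[25,0],[32,17],[40,20],[46,17],[50,0]]
[[6,6],[9,0],[11,1],[25,0],[32,17],[40,20],[46,17],[50,0]]
[[6,20],[11,1],[25,0],[32,17],[40,20],[46,17],[50,0]]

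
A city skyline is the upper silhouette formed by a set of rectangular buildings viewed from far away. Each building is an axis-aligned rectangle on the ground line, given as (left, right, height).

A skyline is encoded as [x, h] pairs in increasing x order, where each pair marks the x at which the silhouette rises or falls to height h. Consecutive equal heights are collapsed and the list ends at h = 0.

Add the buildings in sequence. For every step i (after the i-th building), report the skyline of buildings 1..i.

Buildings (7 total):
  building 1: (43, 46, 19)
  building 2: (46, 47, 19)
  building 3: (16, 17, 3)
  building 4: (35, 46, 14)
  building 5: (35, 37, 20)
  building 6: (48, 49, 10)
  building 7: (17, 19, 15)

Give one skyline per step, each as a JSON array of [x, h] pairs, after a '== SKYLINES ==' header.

== SKYLINES ==
[[43,19],[46,0]]
[[43,19],[47,0]]
[[16,3],[17,0],[43,19],[47,0]]
[[16,3],[17,0],[35,14],[43,19],[47,0]]
[[16,3],[17,0],[35,20],[37,14],[43,19],[47,0]]
[[16,3],[17,0],[35,20],[37,14],[43,19],[47,0],[48,10],[49,0]]
[[16,3],[17,15],[19,0],[35,20],[37,14],[43,19],[47,0],[48,10],[49,0]]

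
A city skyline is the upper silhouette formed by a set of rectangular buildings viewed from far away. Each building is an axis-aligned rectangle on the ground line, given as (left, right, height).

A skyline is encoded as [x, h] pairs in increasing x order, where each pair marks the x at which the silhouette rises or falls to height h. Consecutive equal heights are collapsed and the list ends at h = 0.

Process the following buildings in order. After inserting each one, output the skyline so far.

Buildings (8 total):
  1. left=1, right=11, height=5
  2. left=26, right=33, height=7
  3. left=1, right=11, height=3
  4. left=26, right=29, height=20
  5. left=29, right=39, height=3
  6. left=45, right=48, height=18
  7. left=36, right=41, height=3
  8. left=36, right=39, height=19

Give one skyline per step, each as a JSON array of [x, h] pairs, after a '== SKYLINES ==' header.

== SKYLINES ==
[[1,5],[11,0]]
[[1,5],[11,0],[26,7],[33,0]]
[[1,5],[11,0],[26,7],[33,0]]
[[1,5],[11,0],[26,20],[29,7],[33,0]]
[[1,5],[11,0],[26,20],[29,7],[33,3],[39,0]]
[[1,5],[11,0],[26,20],[29,7],[33,3],[39,0],[45,18],[48,0]]
[[1,5],[11,0],[26,20],[29,7],[33,3],[41,0],[45,18],[48,0]]
[[1,5],[11,0],[26,20],[29,7],[33,3],[36,19],[39,3],[41,0],[45,18],[48,0]]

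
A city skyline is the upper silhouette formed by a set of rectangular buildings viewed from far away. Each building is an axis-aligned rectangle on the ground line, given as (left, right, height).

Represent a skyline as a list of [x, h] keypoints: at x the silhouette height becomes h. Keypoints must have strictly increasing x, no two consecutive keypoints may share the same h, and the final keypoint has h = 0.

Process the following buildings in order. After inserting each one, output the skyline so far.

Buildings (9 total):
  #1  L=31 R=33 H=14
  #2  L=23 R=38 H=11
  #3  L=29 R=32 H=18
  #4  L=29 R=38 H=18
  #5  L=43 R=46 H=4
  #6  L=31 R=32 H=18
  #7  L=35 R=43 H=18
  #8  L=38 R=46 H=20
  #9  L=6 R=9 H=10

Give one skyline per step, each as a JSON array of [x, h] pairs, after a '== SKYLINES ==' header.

== SKYLINES ==
[[31,14],[33,0]]
[[23,11],[31,14],[33,11],[38,0]]
[[23,11],[29,18],[32,14],[33,11],[38,0]]
[[23,11],[29,18],[38,0]]
[[23,11],[29,18],[38,0],[43,4],[46,0]]
[[23,11],[29,18],[38,0],[43,4],[46,0]]
[[23,11],[29,18],[43,4],[46,0]]
[[23,11],[29,18],[38,20],[46,0]]
[[6,10],[9,0],[23,11],[29,18],[38,20],[46,0]]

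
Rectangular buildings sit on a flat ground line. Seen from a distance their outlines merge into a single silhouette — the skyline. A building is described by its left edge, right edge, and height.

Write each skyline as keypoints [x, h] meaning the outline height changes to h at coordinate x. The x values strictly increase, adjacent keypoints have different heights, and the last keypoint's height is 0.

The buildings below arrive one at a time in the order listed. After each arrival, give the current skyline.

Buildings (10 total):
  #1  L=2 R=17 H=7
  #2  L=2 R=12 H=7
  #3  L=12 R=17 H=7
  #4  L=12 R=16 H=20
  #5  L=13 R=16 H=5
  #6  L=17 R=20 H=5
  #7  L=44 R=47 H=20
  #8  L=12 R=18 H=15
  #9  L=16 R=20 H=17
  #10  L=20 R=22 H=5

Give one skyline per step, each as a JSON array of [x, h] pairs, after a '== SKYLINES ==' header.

== SKYLINES ==
[[2,7],[17,0]]
[[2,7],[17,0]]
[[2,7],[17,0]]
[[2,7],[12,20],[16,7],[17,0]]
[[2,7],[12,20],[16,7],[17,0]]
[[2,7],[12,20],[16,7],[17,5],[20,0]]
[[2,7],[12,20],[16,7],[17,5],[20,0],[44,20],[47,0]]
[[2,7],[12,20],[16,15],[18,5],[20,0],[44,20],[47,0]]
[[2,7],[12,20],[16,17],[20,0],[44,20],[47,0]]
[[2,7],[12,20],[16,17],[20,5],[22,0],[44,20],[47,0]]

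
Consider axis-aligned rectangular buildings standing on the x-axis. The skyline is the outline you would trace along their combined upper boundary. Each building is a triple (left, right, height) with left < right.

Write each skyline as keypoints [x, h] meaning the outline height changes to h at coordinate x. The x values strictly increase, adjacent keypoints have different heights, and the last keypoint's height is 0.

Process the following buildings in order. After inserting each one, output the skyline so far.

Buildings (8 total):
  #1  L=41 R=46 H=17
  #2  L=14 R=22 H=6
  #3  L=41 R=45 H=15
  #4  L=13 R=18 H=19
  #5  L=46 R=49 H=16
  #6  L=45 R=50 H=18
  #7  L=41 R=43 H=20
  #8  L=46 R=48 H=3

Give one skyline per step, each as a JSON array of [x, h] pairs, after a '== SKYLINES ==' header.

== SKYLINES ==
[[41,17],[46,0]]
[[14,6],[22,0],[41,17],[46,0]]
[[14,6],[22,0],[41,17],[46,0]]
[[13,19],[18,6],[22,0],[41,17],[46,0]]
[[13,19],[18,6],[22,0],[41,17],[46,16],[49,0]]
[[13,19],[18,6],[22,0],[41,17],[45,18],[50,0]]
[[13,19],[18,6],[22,0],[41,20],[43,17],[45,18],[50,0]]
[[13,19],[18,6],[22,0],[41,20],[43,17],[45,18],[50,0]]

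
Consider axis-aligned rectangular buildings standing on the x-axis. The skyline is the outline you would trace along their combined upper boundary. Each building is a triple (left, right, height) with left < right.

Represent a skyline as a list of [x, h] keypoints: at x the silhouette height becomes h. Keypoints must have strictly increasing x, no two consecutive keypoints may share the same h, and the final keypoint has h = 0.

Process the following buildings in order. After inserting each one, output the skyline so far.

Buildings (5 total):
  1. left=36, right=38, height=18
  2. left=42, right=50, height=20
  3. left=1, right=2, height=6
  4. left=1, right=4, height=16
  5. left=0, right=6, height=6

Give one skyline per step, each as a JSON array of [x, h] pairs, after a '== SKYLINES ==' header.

== SKYLINES ==
[[36,18],[38,0]]
[[36,18],[38,0],[42,20],[50,0]]
[[1,6],[2,0],[36,18],[38,0],[42,20],[50,0]]
[[1,16],[4,0],[36,18],[38,0],[42,20],[50,0]]
[[0,6],[1,16],[4,6],[6,0],[36,18],[38,0],[42,20],[50,0]]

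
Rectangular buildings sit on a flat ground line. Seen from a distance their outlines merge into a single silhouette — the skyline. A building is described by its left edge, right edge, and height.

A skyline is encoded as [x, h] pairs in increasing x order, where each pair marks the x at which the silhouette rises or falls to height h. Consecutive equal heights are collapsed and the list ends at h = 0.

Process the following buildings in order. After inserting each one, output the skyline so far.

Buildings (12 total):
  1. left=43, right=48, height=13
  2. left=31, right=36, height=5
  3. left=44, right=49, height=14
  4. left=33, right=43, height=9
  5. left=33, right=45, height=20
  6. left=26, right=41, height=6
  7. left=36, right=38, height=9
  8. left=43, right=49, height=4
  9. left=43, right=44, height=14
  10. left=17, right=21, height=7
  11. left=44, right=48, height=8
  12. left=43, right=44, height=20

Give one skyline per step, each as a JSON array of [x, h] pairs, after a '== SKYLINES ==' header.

== SKYLINES ==
[[43,13],[48,0]]
[[31,5],[36,0],[43,13],[48,0]]
[[31,5],[36,0],[43,13],[44,14],[49,0]]
[[31,5],[33,9],[43,13],[44,14],[49,0]]
[[31,5],[33,20],[45,14],[49,0]]
[[26,6],[33,20],[45,14],[49,0]]
[[26,6],[33,20],[45,14],[49,0]]
[[26,6],[33,20],[45,14],[49,0]]
[[26,6],[33,20],[45,14],[49,0]]
[[17,7],[21,0],[26,6],[33,20],[45,14],[49,0]]
[[17,7],[21,0],[26,6],[33,20],[45,14],[49,0]]
[[17,7],[21,0],[26,6],[33,20],[45,14],[49,0]]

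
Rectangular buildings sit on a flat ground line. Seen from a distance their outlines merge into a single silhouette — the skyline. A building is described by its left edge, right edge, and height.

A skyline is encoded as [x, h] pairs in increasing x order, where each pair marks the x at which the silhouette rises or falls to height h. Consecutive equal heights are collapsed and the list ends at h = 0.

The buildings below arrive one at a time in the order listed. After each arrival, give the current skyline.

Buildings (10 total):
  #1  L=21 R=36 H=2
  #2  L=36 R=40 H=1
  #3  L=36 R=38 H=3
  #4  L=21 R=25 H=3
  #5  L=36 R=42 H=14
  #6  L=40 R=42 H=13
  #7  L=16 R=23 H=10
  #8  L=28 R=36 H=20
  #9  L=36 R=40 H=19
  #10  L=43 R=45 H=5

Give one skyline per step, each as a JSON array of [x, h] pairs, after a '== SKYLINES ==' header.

== SKYLINES ==
[[21,2],[36,0]]
[[21,2],[36,1],[40,0]]
[[21,2],[36,3],[38,1],[40,0]]
[[21,3],[25,2],[36,3],[38,1],[40,0]]
[[21,3],[25,2],[36,14],[42,0]]
[[21,3],[25,2],[36,14],[42,0]]
[[16,10],[23,3],[25,2],[36,14],[42,0]]
[[16,10],[23,3],[25,2],[28,20],[36,14],[42,0]]
[[16,10],[23,3],[25,2],[28,20],[36,19],[40,14],[42,0]]
[[16,10],[23,3],[25,2],[28,20],[36,19],[40,14],[42,0],[43,5],[45,0]]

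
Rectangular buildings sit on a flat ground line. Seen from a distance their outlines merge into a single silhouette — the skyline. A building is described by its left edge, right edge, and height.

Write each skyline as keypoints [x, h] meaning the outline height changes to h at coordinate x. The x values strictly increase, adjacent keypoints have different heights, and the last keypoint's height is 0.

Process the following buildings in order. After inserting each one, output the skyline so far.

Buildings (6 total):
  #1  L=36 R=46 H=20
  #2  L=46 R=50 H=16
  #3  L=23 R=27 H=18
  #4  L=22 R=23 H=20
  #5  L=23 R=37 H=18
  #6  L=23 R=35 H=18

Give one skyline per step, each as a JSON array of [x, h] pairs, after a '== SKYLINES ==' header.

== SKYLINES ==
[[36,20],[46,0]]
[[36,20],[46,16],[50,0]]
[[23,18],[27,0],[36,20],[46,16],[50,0]]
[[22,20],[23,18],[27,0],[36,20],[46,16],[50,0]]
[[22,20],[23,18],[36,20],[46,16],[50,0]]
[[22,20],[23,18],[36,20],[46,16],[50,0]]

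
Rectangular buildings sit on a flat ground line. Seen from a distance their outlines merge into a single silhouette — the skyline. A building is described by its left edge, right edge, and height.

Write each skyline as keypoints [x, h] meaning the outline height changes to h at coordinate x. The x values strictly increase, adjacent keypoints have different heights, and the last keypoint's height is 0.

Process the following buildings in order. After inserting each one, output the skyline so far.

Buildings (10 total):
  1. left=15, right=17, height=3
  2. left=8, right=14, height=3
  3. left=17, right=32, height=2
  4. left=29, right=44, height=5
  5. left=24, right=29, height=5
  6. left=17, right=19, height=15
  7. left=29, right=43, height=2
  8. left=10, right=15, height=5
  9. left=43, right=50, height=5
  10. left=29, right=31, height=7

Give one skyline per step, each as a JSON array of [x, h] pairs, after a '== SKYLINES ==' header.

== SKYLINES ==
[[15,3],[17,0]]
[[8,3],[14,0],[15,3],[17,0]]
[[8,3],[14,0],[15,3],[17,2],[32,0]]
[[8,3],[14,0],[15,3],[17,2],[29,5],[44,0]]
[[8,3],[14,0],[15,3],[17,2],[24,5],[44,0]]
[[8,3],[14,0],[15,3],[17,15],[19,2],[24,5],[44,0]]
[[8,3],[14,0],[15,3],[17,15],[19,2],[24,5],[44,0]]
[[8,3],[10,5],[15,3],[17,15],[19,2],[24,5],[44,0]]
[[8,3],[10,5],[15,3],[17,15],[19,2],[24,5],[50,0]]
[[8,3],[10,5],[15,3],[17,15],[19,2],[24,5],[29,7],[31,5],[50,0]]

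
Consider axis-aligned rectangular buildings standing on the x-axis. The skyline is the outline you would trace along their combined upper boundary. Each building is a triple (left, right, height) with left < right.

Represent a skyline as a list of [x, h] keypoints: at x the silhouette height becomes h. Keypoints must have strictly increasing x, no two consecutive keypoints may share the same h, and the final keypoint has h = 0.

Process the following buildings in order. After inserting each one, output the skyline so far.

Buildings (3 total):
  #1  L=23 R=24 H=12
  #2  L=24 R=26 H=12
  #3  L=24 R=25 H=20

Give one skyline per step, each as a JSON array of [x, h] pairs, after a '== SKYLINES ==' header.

== SKYLINES ==
[[23,12],[24,0]]
[[23,12],[26,0]]
[[23,12],[24,20],[25,12],[26,0]]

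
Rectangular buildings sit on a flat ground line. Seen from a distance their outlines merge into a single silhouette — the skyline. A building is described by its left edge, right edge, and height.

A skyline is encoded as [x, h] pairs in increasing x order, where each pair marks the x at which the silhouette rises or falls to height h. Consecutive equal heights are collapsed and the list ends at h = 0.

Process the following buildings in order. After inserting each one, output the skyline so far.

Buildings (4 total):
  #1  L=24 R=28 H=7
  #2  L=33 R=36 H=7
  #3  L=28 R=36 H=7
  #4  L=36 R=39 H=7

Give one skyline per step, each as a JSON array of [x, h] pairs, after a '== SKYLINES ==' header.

== SKYLINES ==
[[24,7],[28,0]]
[[24,7],[28,0],[33,7],[36,0]]
[[24,7],[36,0]]
[[24,7],[39,0]]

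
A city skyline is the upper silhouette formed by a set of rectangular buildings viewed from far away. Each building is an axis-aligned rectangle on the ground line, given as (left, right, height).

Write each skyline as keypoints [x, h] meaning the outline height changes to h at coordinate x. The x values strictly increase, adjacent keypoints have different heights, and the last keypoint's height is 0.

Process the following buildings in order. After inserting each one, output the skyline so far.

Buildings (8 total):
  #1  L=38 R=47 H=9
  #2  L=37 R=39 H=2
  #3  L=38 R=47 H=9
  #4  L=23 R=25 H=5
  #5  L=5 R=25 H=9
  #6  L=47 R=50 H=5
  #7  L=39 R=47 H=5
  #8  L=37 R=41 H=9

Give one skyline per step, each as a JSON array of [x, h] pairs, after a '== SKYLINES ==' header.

== SKYLINES ==
[[38,9],[47,0]]
[[37,2],[38,9],[47,0]]
[[37,2],[38,9],[47,0]]
[[23,5],[25,0],[37,2],[38,9],[47,0]]
[[5,9],[25,0],[37,2],[38,9],[47,0]]
[[5,9],[25,0],[37,2],[38,9],[47,5],[50,0]]
[[5,9],[25,0],[37,2],[38,9],[47,5],[50,0]]
[[5,9],[25,0],[37,9],[47,5],[50,0]]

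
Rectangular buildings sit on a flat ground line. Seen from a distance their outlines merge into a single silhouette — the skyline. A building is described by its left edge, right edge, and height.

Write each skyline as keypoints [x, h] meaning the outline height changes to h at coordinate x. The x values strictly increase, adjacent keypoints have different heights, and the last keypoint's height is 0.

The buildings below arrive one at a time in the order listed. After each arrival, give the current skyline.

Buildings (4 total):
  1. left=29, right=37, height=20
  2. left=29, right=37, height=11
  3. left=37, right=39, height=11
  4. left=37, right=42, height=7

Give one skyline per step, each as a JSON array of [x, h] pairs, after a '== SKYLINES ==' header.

== SKYLINES ==
[[29,20],[37,0]]
[[29,20],[37,0]]
[[29,20],[37,11],[39,0]]
[[29,20],[37,11],[39,7],[42,0]]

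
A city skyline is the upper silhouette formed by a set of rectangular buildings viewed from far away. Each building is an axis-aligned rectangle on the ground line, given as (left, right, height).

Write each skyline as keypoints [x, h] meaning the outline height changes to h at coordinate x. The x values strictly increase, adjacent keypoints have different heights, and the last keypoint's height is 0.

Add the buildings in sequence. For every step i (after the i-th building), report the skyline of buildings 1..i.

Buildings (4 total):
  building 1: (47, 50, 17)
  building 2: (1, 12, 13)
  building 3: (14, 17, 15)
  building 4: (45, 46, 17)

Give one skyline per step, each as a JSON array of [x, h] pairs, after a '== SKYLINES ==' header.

== SKYLINES ==
[[47,17],[50,0]]
[[1,13],[12,0],[47,17],[50,0]]
[[1,13],[12,0],[14,15],[17,0],[47,17],[50,0]]
[[1,13],[12,0],[14,15],[17,0],[45,17],[46,0],[47,17],[50,0]]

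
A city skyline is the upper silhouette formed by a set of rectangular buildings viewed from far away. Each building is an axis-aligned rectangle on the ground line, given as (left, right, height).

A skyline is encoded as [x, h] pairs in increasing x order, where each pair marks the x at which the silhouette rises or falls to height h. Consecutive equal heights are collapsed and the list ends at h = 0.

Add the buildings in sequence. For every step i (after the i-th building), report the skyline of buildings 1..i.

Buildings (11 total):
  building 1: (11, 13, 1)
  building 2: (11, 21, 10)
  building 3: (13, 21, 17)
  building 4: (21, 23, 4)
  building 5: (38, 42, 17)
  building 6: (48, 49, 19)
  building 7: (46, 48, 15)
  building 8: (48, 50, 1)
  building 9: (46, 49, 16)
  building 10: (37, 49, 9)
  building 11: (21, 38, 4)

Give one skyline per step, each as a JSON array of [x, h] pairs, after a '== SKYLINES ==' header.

== SKYLINES ==
[[11,1],[13,0]]
[[11,10],[21,0]]
[[11,10],[13,17],[21,0]]
[[11,10],[13,17],[21,4],[23,0]]
[[11,10],[13,17],[21,4],[23,0],[38,17],[42,0]]
[[11,10],[13,17],[21,4],[23,0],[38,17],[42,0],[48,19],[49,0]]
[[11,10],[13,17],[21,4],[23,0],[38,17],[42,0],[46,15],[48,19],[49,0]]
[[11,10],[13,17],[21,4],[23,0],[38,17],[42,0],[46,15],[48,19],[49,1],[50,0]]
[[11,10],[13,17],[21,4],[23,0],[38,17],[42,0],[46,16],[48,19],[49,1],[50,0]]
[[11,10],[13,17],[21,4],[23,0],[37,9],[38,17],[42,9],[46,16],[48,19],[49,1],[50,0]]
[[11,10],[13,17],[21,4],[37,9],[38,17],[42,9],[46,16],[48,19],[49,1],[50,0]]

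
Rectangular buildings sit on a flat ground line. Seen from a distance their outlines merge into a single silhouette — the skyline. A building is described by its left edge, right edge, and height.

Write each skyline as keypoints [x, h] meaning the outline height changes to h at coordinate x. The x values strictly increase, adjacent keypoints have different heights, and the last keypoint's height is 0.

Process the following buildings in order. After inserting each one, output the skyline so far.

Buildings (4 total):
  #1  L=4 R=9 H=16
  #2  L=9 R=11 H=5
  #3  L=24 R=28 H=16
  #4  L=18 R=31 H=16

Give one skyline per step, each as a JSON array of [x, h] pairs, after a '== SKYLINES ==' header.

== SKYLINES ==
[[4,16],[9,0]]
[[4,16],[9,5],[11,0]]
[[4,16],[9,5],[11,0],[24,16],[28,0]]
[[4,16],[9,5],[11,0],[18,16],[31,0]]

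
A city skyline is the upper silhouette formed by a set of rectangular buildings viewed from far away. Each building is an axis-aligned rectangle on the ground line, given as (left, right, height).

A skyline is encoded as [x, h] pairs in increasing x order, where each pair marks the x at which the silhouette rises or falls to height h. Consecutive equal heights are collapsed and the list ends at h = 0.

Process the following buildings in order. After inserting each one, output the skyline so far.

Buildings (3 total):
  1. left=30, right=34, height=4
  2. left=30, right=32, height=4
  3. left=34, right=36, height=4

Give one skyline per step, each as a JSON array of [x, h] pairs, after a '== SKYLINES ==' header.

== SKYLINES ==
[[30,4],[34,0]]
[[30,4],[34,0]]
[[30,4],[36,0]]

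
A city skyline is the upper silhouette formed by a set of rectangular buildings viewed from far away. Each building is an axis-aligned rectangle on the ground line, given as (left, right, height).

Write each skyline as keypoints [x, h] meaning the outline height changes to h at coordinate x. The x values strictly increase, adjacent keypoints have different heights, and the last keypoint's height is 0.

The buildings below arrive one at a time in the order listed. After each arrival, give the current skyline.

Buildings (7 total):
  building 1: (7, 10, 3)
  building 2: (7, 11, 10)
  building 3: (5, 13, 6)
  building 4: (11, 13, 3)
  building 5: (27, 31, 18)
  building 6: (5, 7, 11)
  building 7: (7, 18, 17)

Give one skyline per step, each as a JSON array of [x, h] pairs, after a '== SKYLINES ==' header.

== SKYLINES ==
[[7,3],[10,0]]
[[7,10],[11,0]]
[[5,6],[7,10],[11,6],[13,0]]
[[5,6],[7,10],[11,6],[13,0]]
[[5,6],[7,10],[11,6],[13,0],[27,18],[31,0]]
[[5,11],[7,10],[11,6],[13,0],[27,18],[31,0]]
[[5,11],[7,17],[18,0],[27,18],[31,0]]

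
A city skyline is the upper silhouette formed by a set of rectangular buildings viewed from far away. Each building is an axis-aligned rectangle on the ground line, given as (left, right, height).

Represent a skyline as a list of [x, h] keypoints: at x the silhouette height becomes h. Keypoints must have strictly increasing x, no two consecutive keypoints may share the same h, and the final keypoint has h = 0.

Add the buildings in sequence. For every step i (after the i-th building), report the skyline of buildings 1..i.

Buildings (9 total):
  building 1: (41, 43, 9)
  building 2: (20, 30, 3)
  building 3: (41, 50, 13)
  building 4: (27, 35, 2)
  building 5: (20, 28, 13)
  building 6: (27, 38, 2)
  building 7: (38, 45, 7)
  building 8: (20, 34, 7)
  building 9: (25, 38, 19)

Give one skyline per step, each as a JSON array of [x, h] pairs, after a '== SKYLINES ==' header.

== SKYLINES ==
[[41,9],[43,0]]
[[20,3],[30,0],[41,9],[43,0]]
[[20,3],[30,0],[41,13],[50,0]]
[[20,3],[30,2],[35,0],[41,13],[50,0]]
[[20,13],[28,3],[30,2],[35,0],[41,13],[50,0]]
[[20,13],[28,3],[30,2],[38,0],[41,13],[50,0]]
[[20,13],[28,3],[30,2],[38,7],[41,13],[50,0]]
[[20,13],[28,7],[34,2],[38,7],[41,13],[50,0]]
[[20,13],[25,19],[38,7],[41,13],[50,0]]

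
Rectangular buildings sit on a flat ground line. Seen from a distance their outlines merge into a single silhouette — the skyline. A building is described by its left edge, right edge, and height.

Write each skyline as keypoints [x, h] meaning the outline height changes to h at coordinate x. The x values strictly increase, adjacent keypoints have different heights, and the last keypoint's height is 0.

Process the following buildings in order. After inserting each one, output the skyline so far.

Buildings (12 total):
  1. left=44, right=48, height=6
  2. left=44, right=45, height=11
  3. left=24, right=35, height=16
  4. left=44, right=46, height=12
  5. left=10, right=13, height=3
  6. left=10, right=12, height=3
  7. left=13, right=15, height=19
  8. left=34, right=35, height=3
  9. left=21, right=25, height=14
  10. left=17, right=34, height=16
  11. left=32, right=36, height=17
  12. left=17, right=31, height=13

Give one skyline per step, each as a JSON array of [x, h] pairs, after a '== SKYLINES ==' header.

== SKYLINES ==
[[44,6],[48,0]]
[[44,11],[45,6],[48,0]]
[[24,16],[35,0],[44,11],[45,6],[48,0]]
[[24,16],[35,0],[44,12],[46,6],[48,0]]
[[10,3],[13,0],[24,16],[35,0],[44,12],[46,6],[48,0]]
[[10,3],[13,0],[24,16],[35,0],[44,12],[46,6],[48,0]]
[[10,3],[13,19],[15,0],[24,16],[35,0],[44,12],[46,6],[48,0]]
[[10,3],[13,19],[15,0],[24,16],[35,0],[44,12],[46,6],[48,0]]
[[10,3],[13,19],[15,0],[21,14],[24,16],[35,0],[44,12],[46,6],[48,0]]
[[10,3],[13,19],[15,0],[17,16],[35,0],[44,12],[46,6],[48,0]]
[[10,3],[13,19],[15,0],[17,16],[32,17],[36,0],[44,12],[46,6],[48,0]]
[[10,3],[13,19],[15,0],[17,16],[32,17],[36,0],[44,12],[46,6],[48,0]]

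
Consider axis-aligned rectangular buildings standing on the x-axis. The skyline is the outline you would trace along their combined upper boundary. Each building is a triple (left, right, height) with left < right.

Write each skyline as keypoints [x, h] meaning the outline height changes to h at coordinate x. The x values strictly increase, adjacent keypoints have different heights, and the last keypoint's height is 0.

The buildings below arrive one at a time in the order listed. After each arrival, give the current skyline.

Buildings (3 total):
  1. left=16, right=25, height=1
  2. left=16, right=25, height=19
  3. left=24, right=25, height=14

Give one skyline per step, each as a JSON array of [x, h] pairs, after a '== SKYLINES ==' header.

== SKYLINES ==
[[16,1],[25,0]]
[[16,19],[25,0]]
[[16,19],[25,0]]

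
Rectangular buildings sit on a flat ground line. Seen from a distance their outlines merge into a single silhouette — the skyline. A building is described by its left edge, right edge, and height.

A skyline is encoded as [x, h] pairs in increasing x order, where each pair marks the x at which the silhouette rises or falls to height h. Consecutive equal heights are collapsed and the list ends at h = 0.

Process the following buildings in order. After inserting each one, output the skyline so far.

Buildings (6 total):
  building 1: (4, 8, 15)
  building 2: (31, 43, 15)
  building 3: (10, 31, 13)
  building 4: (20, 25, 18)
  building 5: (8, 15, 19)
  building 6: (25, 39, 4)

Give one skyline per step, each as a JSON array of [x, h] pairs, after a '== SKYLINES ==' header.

== SKYLINES ==
[[4,15],[8,0]]
[[4,15],[8,0],[31,15],[43,0]]
[[4,15],[8,0],[10,13],[31,15],[43,0]]
[[4,15],[8,0],[10,13],[20,18],[25,13],[31,15],[43,0]]
[[4,15],[8,19],[15,13],[20,18],[25,13],[31,15],[43,0]]
[[4,15],[8,19],[15,13],[20,18],[25,13],[31,15],[43,0]]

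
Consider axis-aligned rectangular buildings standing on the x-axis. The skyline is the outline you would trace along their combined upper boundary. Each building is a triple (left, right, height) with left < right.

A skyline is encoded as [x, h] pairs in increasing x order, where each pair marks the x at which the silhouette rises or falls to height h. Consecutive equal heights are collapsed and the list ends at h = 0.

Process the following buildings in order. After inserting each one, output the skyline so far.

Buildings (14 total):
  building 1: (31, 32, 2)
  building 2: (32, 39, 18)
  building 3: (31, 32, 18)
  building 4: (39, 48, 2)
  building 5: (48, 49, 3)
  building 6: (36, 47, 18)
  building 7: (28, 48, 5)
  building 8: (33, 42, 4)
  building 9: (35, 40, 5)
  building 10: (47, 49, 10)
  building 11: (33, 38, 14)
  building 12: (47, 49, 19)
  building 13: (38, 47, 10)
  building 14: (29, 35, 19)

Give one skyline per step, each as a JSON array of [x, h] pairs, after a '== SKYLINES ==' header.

== SKYLINES ==
[[31,2],[32,0]]
[[31,2],[32,18],[39,0]]
[[31,18],[39,0]]
[[31,18],[39,2],[48,0]]
[[31,18],[39,2],[48,3],[49,0]]
[[31,18],[47,2],[48,3],[49,0]]
[[28,5],[31,18],[47,5],[48,3],[49,0]]
[[28,5],[31,18],[47,5],[48,3],[49,0]]
[[28,5],[31,18],[47,5],[48,3],[49,0]]
[[28,5],[31,18],[47,10],[49,0]]
[[28,5],[31,18],[47,10],[49,0]]
[[28,5],[31,18],[47,19],[49,0]]
[[28,5],[31,18],[47,19],[49,0]]
[[28,5],[29,19],[35,18],[47,19],[49,0]]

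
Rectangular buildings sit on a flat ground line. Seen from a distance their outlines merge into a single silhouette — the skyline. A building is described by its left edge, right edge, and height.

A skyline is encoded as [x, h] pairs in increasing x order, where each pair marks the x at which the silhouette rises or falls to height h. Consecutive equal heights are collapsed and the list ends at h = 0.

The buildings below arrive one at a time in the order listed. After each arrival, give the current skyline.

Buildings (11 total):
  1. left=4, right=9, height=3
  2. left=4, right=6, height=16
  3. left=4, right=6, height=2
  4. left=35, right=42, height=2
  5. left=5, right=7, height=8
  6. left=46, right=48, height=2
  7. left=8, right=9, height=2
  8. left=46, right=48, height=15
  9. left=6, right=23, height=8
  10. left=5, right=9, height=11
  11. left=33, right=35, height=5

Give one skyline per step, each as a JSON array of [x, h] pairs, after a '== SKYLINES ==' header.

== SKYLINES ==
[[4,3],[9,0]]
[[4,16],[6,3],[9,0]]
[[4,16],[6,3],[9,0]]
[[4,16],[6,3],[9,0],[35,2],[42,0]]
[[4,16],[6,8],[7,3],[9,0],[35,2],[42,0]]
[[4,16],[6,8],[7,3],[9,0],[35,2],[42,0],[46,2],[48,0]]
[[4,16],[6,8],[7,3],[9,0],[35,2],[42,0],[46,2],[48,0]]
[[4,16],[6,8],[7,3],[9,0],[35,2],[42,0],[46,15],[48,0]]
[[4,16],[6,8],[23,0],[35,2],[42,0],[46,15],[48,0]]
[[4,16],[6,11],[9,8],[23,0],[35,2],[42,0],[46,15],[48,0]]
[[4,16],[6,11],[9,8],[23,0],[33,5],[35,2],[42,0],[46,15],[48,0]]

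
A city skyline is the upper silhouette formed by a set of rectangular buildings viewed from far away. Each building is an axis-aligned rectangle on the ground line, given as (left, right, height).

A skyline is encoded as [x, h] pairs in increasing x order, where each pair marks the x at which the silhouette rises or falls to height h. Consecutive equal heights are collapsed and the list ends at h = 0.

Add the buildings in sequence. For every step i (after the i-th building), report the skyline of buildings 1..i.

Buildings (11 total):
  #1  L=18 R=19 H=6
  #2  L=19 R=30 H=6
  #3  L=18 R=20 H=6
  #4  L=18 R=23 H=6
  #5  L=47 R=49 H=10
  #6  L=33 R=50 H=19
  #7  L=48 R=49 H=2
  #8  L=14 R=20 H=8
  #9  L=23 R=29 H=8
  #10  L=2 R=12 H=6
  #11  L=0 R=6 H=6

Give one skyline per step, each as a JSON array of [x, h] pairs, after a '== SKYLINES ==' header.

== SKYLINES ==
[[18,6],[19,0]]
[[18,6],[30,0]]
[[18,6],[30,0]]
[[18,6],[30,0]]
[[18,6],[30,0],[47,10],[49,0]]
[[18,6],[30,0],[33,19],[50,0]]
[[18,6],[30,0],[33,19],[50,0]]
[[14,8],[20,6],[30,0],[33,19],[50,0]]
[[14,8],[20,6],[23,8],[29,6],[30,0],[33,19],[50,0]]
[[2,6],[12,0],[14,8],[20,6],[23,8],[29,6],[30,0],[33,19],[50,0]]
[[0,6],[12,0],[14,8],[20,6],[23,8],[29,6],[30,0],[33,19],[50,0]]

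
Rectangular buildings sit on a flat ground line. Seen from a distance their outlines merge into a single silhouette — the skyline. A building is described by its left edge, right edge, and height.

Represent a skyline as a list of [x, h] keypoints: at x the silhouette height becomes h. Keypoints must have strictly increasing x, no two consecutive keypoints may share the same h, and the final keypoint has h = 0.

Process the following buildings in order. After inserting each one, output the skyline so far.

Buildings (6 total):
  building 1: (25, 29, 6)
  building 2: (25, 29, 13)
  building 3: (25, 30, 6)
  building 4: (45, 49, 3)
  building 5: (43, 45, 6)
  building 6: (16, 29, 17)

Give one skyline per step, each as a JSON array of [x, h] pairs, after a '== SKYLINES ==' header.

== SKYLINES ==
[[25,6],[29,0]]
[[25,13],[29,0]]
[[25,13],[29,6],[30,0]]
[[25,13],[29,6],[30,0],[45,3],[49,0]]
[[25,13],[29,6],[30,0],[43,6],[45,3],[49,0]]
[[16,17],[29,6],[30,0],[43,6],[45,3],[49,0]]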